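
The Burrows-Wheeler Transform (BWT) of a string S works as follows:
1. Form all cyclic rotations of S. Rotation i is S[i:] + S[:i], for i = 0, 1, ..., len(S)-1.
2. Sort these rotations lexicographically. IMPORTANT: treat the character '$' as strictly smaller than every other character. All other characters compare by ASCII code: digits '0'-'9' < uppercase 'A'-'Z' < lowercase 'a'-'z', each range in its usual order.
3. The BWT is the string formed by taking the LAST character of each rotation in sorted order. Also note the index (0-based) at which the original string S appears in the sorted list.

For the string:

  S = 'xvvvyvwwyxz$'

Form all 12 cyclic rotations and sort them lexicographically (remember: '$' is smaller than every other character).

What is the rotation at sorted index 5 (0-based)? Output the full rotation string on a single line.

All 12 rotations (rotation i = S[i:]+S[:i]):
  rot[0] = xvvvyvwwyxz$
  rot[1] = vvvyvwwyxz$x
  rot[2] = vvyvwwyxz$xv
  rot[3] = vyvwwyxz$xvv
  rot[4] = yvwwyxz$xvvv
  rot[5] = vwwyxz$xvvvy
  rot[6] = wwyxz$xvvvyv
  rot[7] = wyxz$xvvvyvw
  rot[8] = yxz$xvvvyvww
  rot[9] = xz$xvvvyvwwy
  rot[10] = z$xvvvyvwwyx
  rot[11] = $xvvvyvwwyxz
Sorted (with $ < everything):
  sorted[0] = $xvvvyvwwyxz
  sorted[1] = vvvyvwwyxz$x
  sorted[2] = vvyvwwyxz$xv
  sorted[3] = vwwyxz$xvvvy
  sorted[4] = vyvwwyxz$xvv
  sorted[5] = wwyxz$xvvvyv
  sorted[6] = wyxz$xvvvyvw
  sorted[7] = xvvvyvwwyxz$
  sorted[8] = xz$xvvvyvwwy
  sorted[9] = yvwwyxz$xvvv
  sorted[10] = yxz$xvvvyvww
  sorted[11] = z$xvvvyvwwyx
sorted[5] = wwyxz$xvvvyv

Answer: wwyxz$xvvvyv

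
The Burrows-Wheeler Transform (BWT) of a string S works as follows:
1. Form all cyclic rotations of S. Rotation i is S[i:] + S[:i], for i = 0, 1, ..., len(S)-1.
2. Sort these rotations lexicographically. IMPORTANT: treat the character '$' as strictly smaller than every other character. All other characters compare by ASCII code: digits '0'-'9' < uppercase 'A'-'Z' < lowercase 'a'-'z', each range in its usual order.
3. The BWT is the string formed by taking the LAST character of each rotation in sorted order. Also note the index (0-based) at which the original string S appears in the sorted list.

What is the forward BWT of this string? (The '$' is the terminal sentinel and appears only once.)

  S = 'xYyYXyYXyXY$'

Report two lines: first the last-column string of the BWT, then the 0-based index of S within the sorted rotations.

Answer: YyYYXyyx$XXY
8

Derivation:
All 12 rotations (rotation i = S[i:]+S[:i]):
  rot[0] = xYyYXyYXyXY$
  rot[1] = YyYXyYXyXY$x
  rot[2] = yYXyYXyXY$xY
  rot[3] = YXyYXyXY$xYy
  rot[4] = XyYXyXY$xYyY
  rot[5] = yYXyXY$xYyYX
  rot[6] = YXyXY$xYyYXy
  rot[7] = XyXY$xYyYXyY
  rot[8] = yXY$xYyYXyYX
  rot[9] = XY$xYyYXyYXy
  rot[10] = Y$xYyYXyYXyX
  rot[11] = $xYyYXyYXyXY
Sorted (with $ < everything):
  sorted[0] = $xYyYXyYXyXY  (last char: 'Y')
  sorted[1] = XY$xYyYXyYXy  (last char: 'y')
  sorted[2] = XyXY$xYyYXyY  (last char: 'Y')
  sorted[3] = XyYXyXY$xYyY  (last char: 'Y')
  sorted[4] = Y$xYyYXyYXyX  (last char: 'X')
  sorted[5] = YXyXY$xYyYXy  (last char: 'y')
  sorted[6] = YXyYXyXY$xYy  (last char: 'y')
  sorted[7] = YyYXyYXyXY$x  (last char: 'x')
  sorted[8] = xYyYXyYXyXY$  (last char: '$')
  sorted[9] = yXY$xYyYXyYX  (last char: 'X')
  sorted[10] = yYXyXY$xYyYX  (last char: 'X')
  sorted[11] = yYXyYXyXY$xY  (last char: 'Y')
Last column: YyYYXyyx$XXY
Original string S is at sorted index 8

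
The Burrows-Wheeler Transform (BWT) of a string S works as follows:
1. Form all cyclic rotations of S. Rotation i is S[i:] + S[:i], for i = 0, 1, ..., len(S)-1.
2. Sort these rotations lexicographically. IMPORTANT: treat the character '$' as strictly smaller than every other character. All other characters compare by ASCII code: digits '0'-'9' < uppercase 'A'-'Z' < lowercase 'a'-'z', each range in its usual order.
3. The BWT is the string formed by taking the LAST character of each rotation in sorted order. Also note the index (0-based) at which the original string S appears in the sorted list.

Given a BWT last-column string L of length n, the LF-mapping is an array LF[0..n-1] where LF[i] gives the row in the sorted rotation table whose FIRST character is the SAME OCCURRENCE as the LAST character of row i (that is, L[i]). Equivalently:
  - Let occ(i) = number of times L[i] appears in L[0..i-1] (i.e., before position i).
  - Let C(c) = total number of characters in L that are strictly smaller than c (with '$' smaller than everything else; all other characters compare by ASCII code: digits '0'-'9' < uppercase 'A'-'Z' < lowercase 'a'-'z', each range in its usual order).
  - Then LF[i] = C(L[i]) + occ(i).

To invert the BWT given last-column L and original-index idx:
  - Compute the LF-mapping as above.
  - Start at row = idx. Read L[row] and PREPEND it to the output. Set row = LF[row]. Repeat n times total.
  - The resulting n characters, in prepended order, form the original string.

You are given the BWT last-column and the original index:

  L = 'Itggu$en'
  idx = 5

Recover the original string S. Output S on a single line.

LF mapping: 1 6 3 4 7 0 2 5
Walk LF starting at row 5, prepending L[row]:
  step 1: row=5, L[5]='$', prepend. Next row=LF[5]=0
  step 2: row=0, L[0]='I', prepend. Next row=LF[0]=1
  step 3: row=1, L[1]='t', prepend. Next row=LF[1]=6
  step 4: row=6, L[6]='e', prepend. Next row=LF[6]=2
  step 5: row=2, L[2]='g', prepend. Next row=LF[2]=3
  step 6: row=3, L[3]='g', prepend. Next row=LF[3]=4
  step 7: row=4, L[4]='u', prepend. Next row=LF[4]=7
  step 8: row=7, L[7]='n', prepend. Next row=LF[7]=5
Reversed output: nuggetI$

Answer: nuggetI$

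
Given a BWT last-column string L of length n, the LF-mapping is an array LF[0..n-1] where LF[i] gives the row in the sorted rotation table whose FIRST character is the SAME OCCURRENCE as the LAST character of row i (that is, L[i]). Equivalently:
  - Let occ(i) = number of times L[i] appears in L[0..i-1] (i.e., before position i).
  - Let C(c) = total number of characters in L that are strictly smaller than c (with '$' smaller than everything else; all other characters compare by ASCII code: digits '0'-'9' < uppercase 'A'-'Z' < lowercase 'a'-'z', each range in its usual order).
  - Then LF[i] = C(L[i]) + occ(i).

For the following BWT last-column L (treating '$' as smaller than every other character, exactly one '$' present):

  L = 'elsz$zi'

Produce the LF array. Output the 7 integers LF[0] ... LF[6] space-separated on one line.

Answer: 1 3 4 5 0 6 2

Derivation:
Char counts: '$':1, 'e':1, 'i':1, 'l':1, 's':1, 'z':2
C (first-col start): C('$')=0, C('e')=1, C('i')=2, C('l')=3, C('s')=4, C('z')=5
L[0]='e': occ=0, LF[0]=C('e')+0=1+0=1
L[1]='l': occ=0, LF[1]=C('l')+0=3+0=3
L[2]='s': occ=0, LF[2]=C('s')+0=4+0=4
L[3]='z': occ=0, LF[3]=C('z')+0=5+0=5
L[4]='$': occ=0, LF[4]=C('$')+0=0+0=0
L[5]='z': occ=1, LF[5]=C('z')+1=5+1=6
L[6]='i': occ=0, LF[6]=C('i')+0=2+0=2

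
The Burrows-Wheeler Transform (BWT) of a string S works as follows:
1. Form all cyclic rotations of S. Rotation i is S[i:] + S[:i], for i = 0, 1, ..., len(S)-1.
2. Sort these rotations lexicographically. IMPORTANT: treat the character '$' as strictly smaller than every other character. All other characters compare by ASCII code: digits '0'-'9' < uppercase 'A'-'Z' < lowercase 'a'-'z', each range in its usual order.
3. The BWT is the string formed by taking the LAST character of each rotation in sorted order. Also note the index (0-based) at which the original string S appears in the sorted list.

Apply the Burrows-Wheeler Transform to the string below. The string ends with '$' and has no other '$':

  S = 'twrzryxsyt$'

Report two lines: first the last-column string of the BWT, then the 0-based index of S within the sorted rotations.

Answer: tzwxy$tysrr
5

Derivation:
All 11 rotations (rotation i = S[i:]+S[:i]):
  rot[0] = twrzryxsyt$
  rot[1] = wrzryxsyt$t
  rot[2] = rzryxsyt$tw
  rot[3] = zryxsyt$twr
  rot[4] = ryxsyt$twrz
  rot[5] = yxsyt$twrzr
  rot[6] = xsyt$twrzry
  rot[7] = syt$twrzryx
  rot[8] = yt$twrzryxs
  rot[9] = t$twrzryxsy
  rot[10] = $twrzryxsyt
Sorted (with $ < everything):
  sorted[0] = $twrzryxsyt  (last char: 't')
  sorted[1] = ryxsyt$twrz  (last char: 'z')
  sorted[2] = rzryxsyt$tw  (last char: 'w')
  sorted[3] = syt$twrzryx  (last char: 'x')
  sorted[4] = t$twrzryxsy  (last char: 'y')
  sorted[5] = twrzryxsyt$  (last char: '$')
  sorted[6] = wrzryxsyt$t  (last char: 't')
  sorted[7] = xsyt$twrzry  (last char: 'y')
  sorted[8] = yt$twrzryxs  (last char: 's')
  sorted[9] = yxsyt$twrzr  (last char: 'r')
  sorted[10] = zryxsyt$twr  (last char: 'r')
Last column: tzwxy$tysrr
Original string S is at sorted index 5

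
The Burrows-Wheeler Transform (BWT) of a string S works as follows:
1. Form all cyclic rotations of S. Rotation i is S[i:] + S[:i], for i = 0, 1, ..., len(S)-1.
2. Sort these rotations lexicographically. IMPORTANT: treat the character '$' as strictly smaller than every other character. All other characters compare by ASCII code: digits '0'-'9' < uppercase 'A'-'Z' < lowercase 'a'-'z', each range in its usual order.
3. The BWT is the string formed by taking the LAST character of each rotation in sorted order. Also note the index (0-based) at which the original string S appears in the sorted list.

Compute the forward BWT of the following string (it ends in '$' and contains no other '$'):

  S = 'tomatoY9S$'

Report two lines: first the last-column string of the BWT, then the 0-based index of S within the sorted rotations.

All 10 rotations (rotation i = S[i:]+S[:i]):
  rot[0] = tomatoY9S$
  rot[1] = omatoY9S$t
  rot[2] = matoY9S$to
  rot[3] = atoY9S$tom
  rot[4] = toY9S$toma
  rot[5] = oY9S$tomat
  rot[6] = Y9S$tomato
  rot[7] = 9S$tomatoY
  rot[8] = S$tomatoY9
  rot[9] = $tomatoY9S
Sorted (with $ < everything):
  sorted[0] = $tomatoY9S  (last char: 'S')
  sorted[1] = 9S$tomatoY  (last char: 'Y')
  sorted[2] = S$tomatoY9  (last char: '9')
  sorted[3] = Y9S$tomato  (last char: 'o')
  sorted[4] = atoY9S$tom  (last char: 'm')
  sorted[5] = matoY9S$to  (last char: 'o')
  sorted[6] = oY9S$tomat  (last char: 't')
  sorted[7] = omatoY9S$t  (last char: 't')
  sorted[8] = toY9S$toma  (last char: 'a')
  sorted[9] = tomatoY9S$  (last char: '$')
Last column: SY9omotta$
Original string S is at sorted index 9

Answer: SY9omotta$
9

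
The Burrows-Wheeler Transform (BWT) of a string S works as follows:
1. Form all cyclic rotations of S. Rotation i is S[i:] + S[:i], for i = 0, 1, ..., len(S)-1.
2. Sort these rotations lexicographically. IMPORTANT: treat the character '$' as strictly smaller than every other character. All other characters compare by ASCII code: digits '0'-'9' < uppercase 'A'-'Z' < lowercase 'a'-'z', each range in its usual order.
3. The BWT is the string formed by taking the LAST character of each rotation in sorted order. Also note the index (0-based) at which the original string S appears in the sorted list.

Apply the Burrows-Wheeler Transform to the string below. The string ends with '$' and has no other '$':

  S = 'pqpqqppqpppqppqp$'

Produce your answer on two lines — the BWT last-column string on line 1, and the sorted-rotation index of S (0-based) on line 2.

Answer: pqqqqpppp$qpppqpp
9

Derivation:
All 17 rotations (rotation i = S[i:]+S[:i]):
  rot[0] = pqpqqppqpppqppqp$
  rot[1] = qpqqppqpppqppqp$p
  rot[2] = pqqppqpppqppqp$pq
  rot[3] = qqppqpppqppqp$pqp
  rot[4] = qppqpppqppqp$pqpq
  rot[5] = ppqpppqppqp$pqpqq
  rot[6] = pqpppqppqp$pqpqqp
  rot[7] = qpppqppqp$pqpqqpp
  rot[8] = pppqppqp$pqpqqppq
  rot[9] = ppqppqp$pqpqqppqp
  rot[10] = pqppqp$pqpqqppqpp
  rot[11] = qppqp$pqpqqppqppp
  rot[12] = ppqp$pqpqqppqpppq
  rot[13] = pqp$pqpqqppqpppqp
  rot[14] = qp$pqpqqppqpppqpp
  rot[15] = p$pqpqqppqpppqppq
  rot[16] = $pqpqqppqpppqppqp
Sorted (with $ < everything):
  sorted[0] = $pqpqqppqpppqppqp  (last char: 'p')
  sorted[1] = p$pqpqqppqpppqppq  (last char: 'q')
  sorted[2] = pppqppqp$pqpqqppq  (last char: 'q')
  sorted[3] = ppqp$pqpqqppqpppq  (last char: 'q')
  sorted[4] = ppqpppqppqp$pqpqq  (last char: 'q')
  sorted[5] = ppqppqp$pqpqqppqp  (last char: 'p')
  sorted[6] = pqp$pqpqqppqpppqp  (last char: 'p')
  sorted[7] = pqpppqppqp$pqpqqp  (last char: 'p')
  sorted[8] = pqppqp$pqpqqppqpp  (last char: 'p')
  sorted[9] = pqpqqppqpppqppqp$  (last char: '$')
  sorted[10] = pqqppqpppqppqp$pq  (last char: 'q')
  sorted[11] = qp$pqpqqppqpppqpp  (last char: 'p')
  sorted[12] = qpppqppqp$pqpqqpp  (last char: 'p')
  sorted[13] = qppqp$pqpqqppqppp  (last char: 'p')
  sorted[14] = qppqpppqppqp$pqpq  (last char: 'q')
  sorted[15] = qpqqppqpppqppqp$p  (last char: 'p')
  sorted[16] = qqppqpppqppqp$pqp  (last char: 'p')
Last column: pqqqqpppp$qpppqpp
Original string S is at sorted index 9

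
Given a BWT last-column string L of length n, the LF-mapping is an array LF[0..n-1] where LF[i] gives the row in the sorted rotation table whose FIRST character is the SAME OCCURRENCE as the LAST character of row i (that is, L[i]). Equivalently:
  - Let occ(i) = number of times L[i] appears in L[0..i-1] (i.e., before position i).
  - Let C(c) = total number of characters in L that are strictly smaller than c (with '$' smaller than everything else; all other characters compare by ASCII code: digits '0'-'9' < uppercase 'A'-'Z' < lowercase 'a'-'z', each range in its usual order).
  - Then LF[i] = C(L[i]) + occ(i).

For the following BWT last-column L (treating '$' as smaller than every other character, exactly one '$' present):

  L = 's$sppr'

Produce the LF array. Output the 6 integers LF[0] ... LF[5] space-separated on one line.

Char counts: '$':1, 'p':2, 'r':1, 's':2
C (first-col start): C('$')=0, C('p')=1, C('r')=3, C('s')=4
L[0]='s': occ=0, LF[0]=C('s')+0=4+0=4
L[1]='$': occ=0, LF[1]=C('$')+0=0+0=0
L[2]='s': occ=1, LF[2]=C('s')+1=4+1=5
L[3]='p': occ=0, LF[3]=C('p')+0=1+0=1
L[4]='p': occ=1, LF[4]=C('p')+1=1+1=2
L[5]='r': occ=0, LF[5]=C('r')+0=3+0=3

Answer: 4 0 5 1 2 3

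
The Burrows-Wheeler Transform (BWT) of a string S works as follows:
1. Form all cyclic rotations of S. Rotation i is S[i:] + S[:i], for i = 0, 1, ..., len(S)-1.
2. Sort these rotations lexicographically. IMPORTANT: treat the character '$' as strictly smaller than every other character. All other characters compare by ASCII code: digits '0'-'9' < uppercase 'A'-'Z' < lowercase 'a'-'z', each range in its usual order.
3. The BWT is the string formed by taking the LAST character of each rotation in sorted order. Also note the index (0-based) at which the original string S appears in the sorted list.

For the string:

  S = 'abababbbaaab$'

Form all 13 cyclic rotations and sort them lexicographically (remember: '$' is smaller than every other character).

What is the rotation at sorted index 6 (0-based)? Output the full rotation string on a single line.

Answer: abbbaaab$abab

Derivation:
All 13 rotations (rotation i = S[i:]+S[:i]):
  rot[0] = abababbbaaab$
  rot[1] = bababbbaaab$a
  rot[2] = ababbbaaab$ab
  rot[3] = babbbaaab$aba
  rot[4] = abbbaaab$abab
  rot[5] = bbbaaab$ababa
  rot[6] = bbaaab$ababab
  rot[7] = baaab$abababb
  rot[8] = aaab$abababbb
  rot[9] = aab$abababbba
  rot[10] = ab$abababbbaa
  rot[11] = b$abababbbaaa
  rot[12] = $abababbbaaab
Sorted (with $ < everything):
  sorted[0] = $abababbbaaab
  sorted[1] = aaab$abababbb
  sorted[2] = aab$abababbba
  sorted[3] = ab$abababbbaa
  sorted[4] = abababbbaaab$
  sorted[5] = ababbbaaab$ab
  sorted[6] = abbbaaab$abab
  sorted[7] = b$abababbbaaa
  sorted[8] = baaab$abababb
  sorted[9] = bababbbaaab$a
  sorted[10] = babbbaaab$aba
  sorted[11] = bbaaab$ababab
  sorted[12] = bbbaaab$ababa
sorted[6] = abbbaaab$abab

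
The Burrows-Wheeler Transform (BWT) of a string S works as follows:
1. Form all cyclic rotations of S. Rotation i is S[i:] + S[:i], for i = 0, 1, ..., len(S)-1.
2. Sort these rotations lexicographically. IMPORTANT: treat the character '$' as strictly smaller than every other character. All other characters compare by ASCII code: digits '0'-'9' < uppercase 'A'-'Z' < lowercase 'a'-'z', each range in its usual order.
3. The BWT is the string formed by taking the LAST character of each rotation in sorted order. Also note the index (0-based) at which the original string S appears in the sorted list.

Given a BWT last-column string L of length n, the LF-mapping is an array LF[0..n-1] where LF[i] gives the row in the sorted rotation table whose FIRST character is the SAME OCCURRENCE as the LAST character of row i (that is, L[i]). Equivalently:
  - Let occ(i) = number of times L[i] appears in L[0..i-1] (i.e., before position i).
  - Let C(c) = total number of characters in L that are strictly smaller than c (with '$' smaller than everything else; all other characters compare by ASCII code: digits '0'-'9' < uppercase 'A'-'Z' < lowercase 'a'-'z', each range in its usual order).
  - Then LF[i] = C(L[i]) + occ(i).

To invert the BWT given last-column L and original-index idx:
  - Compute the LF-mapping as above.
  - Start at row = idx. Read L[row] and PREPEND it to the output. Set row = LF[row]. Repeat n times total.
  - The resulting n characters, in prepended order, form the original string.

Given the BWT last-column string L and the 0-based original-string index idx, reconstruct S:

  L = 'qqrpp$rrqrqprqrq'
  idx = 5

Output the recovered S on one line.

Answer: qpprqqrqrrrqrpq$

Derivation:
LF mapping: 4 5 10 1 2 0 11 12 6 13 7 3 14 8 15 9
Walk LF starting at row 5, prepending L[row]:
  step 1: row=5, L[5]='$', prepend. Next row=LF[5]=0
  step 2: row=0, L[0]='q', prepend. Next row=LF[0]=4
  step 3: row=4, L[4]='p', prepend. Next row=LF[4]=2
  step 4: row=2, L[2]='r', prepend. Next row=LF[2]=10
  step 5: row=10, L[10]='q', prepend. Next row=LF[10]=7
  step 6: row=7, L[7]='r', prepend. Next row=LF[7]=12
  step 7: row=12, L[12]='r', prepend. Next row=LF[12]=14
  step 8: row=14, L[14]='r', prepend. Next row=LF[14]=15
  step 9: row=15, L[15]='q', prepend. Next row=LF[15]=9
  step 10: row=9, L[9]='r', prepend. Next row=LF[9]=13
  step 11: row=13, L[13]='q', prepend. Next row=LF[13]=8
  step 12: row=8, L[8]='q', prepend. Next row=LF[8]=6
  step 13: row=6, L[6]='r', prepend. Next row=LF[6]=11
  step 14: row=11, L[11]='p', prepend. Next row=LF[11]=3
  step 15: row=3, L[3]='p', prepend. Next row=LF[3]=1
  step 16: row=1, L[1]='q', prepend. Next row=LF[1]=5
Reversed output: qpprqqrqrrrqrpq$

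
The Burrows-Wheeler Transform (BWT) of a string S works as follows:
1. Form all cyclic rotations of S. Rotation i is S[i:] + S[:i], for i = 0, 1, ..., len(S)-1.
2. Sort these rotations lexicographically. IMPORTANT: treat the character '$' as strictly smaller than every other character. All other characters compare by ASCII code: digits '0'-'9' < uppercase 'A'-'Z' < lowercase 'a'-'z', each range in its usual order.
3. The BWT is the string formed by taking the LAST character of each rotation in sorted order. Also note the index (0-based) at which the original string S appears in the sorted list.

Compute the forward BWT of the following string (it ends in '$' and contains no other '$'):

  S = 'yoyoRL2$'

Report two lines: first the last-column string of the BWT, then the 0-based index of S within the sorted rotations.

All 8 rotations (rotation i = S[i:]+S[:i]):
  rot[0] = yoyoRL2$
  rot[1] = oyoRL2$y
  rot[2] = yoRL2$yo
  rot[3] = oRL2$yoy
  rot[4] = RL2$yoyo
  rot[5] = L2$yoyoR
  rot[6] = 2$yoyoRL
  rot[7] = $yoyoRL2
Sorted (with $ < everything):
  sorted[0] = $yoyoRL2  (last char: '2')
  sorted[1] = 2$yoyoRL  (last char: 'L')
  sorted[2] = L2$yoyoR  (last char: 'R')
  sorted[3] = RL2$yoyo  (last char: 'o')
  sorted[4] = oRL2$yoy  (last char: 'y')
  sorted[5] = oyoRL2$y  (last char: 'y')
  sorted[6] = yoRL2$yo  (last char: 'o')
  sorted[7] = yoyoRL2$  (last char: '$')
Last column: 2LRoyyo$
Original string S is at sorted index 7

Answer: 2LRoyyo$
7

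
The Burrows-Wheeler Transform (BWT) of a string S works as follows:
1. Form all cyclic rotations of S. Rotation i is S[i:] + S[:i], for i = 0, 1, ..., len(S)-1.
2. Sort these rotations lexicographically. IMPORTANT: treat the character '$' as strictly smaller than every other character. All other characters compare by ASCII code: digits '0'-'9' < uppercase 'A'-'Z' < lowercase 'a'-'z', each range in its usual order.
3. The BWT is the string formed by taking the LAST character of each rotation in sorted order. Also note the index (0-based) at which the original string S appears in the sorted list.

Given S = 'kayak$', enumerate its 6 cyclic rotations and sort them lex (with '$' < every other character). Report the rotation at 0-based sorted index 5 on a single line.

All 6 rotations (rotation i = S[i:]+S[:i]):
  rot[0] = kayak$
  rot[1] = ayak$k
  rot[2] = yak$ka
  rot[3] = ak$kay
  rot[4] = k$kaya
  rot[5] = $kayak
Sorted (with $ < everything):
  sorted[0] = $kayak
  sorted[1] = ak$kay
  sorted[2] = ayak$k
  sorted[3] = k$kaya
  sorted[4] = kayak$
  sorted[5] = yak$ka
sorted[5] = yak$ka

Answer: yak$ka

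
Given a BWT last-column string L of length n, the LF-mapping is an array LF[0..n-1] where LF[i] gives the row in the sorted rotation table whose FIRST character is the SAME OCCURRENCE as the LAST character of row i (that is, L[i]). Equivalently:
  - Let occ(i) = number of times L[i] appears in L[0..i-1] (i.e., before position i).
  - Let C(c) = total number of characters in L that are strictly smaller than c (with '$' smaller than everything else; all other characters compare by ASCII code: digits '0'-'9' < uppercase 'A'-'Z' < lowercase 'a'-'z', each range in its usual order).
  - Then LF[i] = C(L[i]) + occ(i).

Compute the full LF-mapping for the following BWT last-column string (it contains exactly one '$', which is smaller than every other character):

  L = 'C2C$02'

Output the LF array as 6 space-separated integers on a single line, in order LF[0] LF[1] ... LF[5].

Char counts: '$':1, '0':1, '2':2, 'C':2
C (first-col start): C('$')=0, C('0')=1, C('2')=2, C('C')=4
L[0]='C': occ=0, LF[0]=C('C')+0=4+0=4
L[1]='2': occ=0, LF[1]=C('2')+0=2+0=2
L[2]='C': occ=1, LF[2]=C('C')+1=4+1=5
L[3]='$': occ=0, LF[3]=C('$')+0=0+0=0
L[4]='0': occ=0, LF[4]=C('0')+0=1+0=1
L[5]='2': occ=1, LF[5]=C('2')+1=2+1=3

Answer: 4 2 5 0 1 3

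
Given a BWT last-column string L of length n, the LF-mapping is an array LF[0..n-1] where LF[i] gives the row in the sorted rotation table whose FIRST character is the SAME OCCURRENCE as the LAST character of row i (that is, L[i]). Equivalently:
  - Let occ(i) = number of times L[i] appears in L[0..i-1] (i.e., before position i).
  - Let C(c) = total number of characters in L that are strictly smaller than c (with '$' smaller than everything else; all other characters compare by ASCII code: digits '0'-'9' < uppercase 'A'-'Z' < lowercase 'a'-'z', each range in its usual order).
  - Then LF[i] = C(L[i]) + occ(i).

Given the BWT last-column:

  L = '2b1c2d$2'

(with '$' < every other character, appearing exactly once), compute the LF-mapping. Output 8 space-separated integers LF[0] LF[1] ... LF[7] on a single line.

Char counts: '$':1, '1':1, '2':3, 'b':1, 'c':1, 'd':1
C (first-col start): C('$')=0, C('1')=1, C('2')=2, C('b')=5, C('c')=6, C('d')=7
L[0]='2': occ=0, LF[0]=C('2')+0=2+0=2
L[1]='b': occ=0, LF[1]=C('b')+0=5+0=5
L[2]='1': occ=0, LF[2]=C('1')+0=1+0=1
L[3]='c': occ=0, LF[3]=C('c')+0=6+0=6
L[4]='2': occ=1, LF[4]=C('2')+1=2+1=3
L[5]='d': occ=0, LF[5]=C('d')+0=7+0=7
L[6]='$': occ=0, LF[6]=C('$')+0=0+0=0
L[7]='2': occ=2, LF[7]=C('2')+2=2+2=4

Answer: 2 5 1 6 3 7 0 4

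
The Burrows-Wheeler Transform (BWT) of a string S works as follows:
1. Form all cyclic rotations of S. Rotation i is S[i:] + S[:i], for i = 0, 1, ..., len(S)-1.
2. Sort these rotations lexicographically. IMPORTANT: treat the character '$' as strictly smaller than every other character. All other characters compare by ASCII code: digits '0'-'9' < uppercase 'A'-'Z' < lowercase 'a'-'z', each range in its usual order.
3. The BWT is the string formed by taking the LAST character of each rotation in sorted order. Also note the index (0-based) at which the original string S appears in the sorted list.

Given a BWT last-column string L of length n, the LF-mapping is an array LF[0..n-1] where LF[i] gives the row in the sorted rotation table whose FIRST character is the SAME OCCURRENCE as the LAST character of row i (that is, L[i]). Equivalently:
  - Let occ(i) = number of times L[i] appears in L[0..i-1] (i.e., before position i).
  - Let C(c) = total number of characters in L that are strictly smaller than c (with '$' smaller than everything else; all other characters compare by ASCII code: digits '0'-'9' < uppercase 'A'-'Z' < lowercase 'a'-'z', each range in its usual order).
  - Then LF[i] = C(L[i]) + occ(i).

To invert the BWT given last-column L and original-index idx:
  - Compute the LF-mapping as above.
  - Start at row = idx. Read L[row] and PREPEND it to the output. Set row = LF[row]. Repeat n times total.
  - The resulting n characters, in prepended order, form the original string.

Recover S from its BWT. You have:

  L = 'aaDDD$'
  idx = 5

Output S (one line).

LF mapping: 4 5 1 2 3 0
Walk LF starting at row 5, prepending L[row]:
  step 1: row=5, L[5]='$', prepend. Next row=LF[5]=0
  step 2: row=0, L[0]='a', prepend. Next row=LF[0]=4
  step 3: row=4, L[4]='D', prepend. Next row=LF[4]=3
  step 4: row=3, L[3]='D', prepend. Next row=LF[3]=2
  step 5: row=2, L[2]='D', prepend. Next row=LF[2]=1
  step 6: row=1, L[1]='a', prepend. Next row=LF[1]=5
Reversed output: aDDDa$

Answer: aDDDa$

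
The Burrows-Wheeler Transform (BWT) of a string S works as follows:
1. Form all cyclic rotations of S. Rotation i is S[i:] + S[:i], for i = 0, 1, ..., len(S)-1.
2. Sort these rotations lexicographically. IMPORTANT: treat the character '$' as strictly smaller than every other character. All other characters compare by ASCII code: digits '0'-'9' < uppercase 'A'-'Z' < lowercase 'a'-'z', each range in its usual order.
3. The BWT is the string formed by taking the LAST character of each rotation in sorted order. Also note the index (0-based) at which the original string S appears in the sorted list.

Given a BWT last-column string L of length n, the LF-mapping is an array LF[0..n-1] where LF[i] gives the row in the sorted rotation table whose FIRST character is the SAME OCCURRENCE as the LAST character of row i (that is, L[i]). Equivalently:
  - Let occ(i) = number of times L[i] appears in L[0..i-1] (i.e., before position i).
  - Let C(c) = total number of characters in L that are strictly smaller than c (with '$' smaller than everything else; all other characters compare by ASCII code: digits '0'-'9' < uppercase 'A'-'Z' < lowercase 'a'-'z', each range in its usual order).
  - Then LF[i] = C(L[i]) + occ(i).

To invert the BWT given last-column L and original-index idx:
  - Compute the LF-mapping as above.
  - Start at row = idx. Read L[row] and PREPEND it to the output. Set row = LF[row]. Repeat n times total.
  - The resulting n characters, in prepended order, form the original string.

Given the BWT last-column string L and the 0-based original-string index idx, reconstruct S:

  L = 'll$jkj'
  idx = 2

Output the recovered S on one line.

Answer: jljkl$

Derivation:
LF mapping: 4 5 0 1 3 2
Walk LF starting at row 2, prepending L[row]:
  step 1: row=2, L[2]='$', prepend. Next row=LF[2]=0
  step 2: row=0, L[0]='l', prepend. Next row=LF[0]=4
  step 3: row=4, L[4]='k', prepend. Next row=LF[4]=3
  step 4: row=3, L[3]='j', prepend. Next row=LF[3]=1
  step 5: row=1, L[1]='l', prepend. Next row=LF[1]=5
  step 6: row=5, L[5]='j', prepend. Next row=LF[5]=2
Reversed output: jljkl$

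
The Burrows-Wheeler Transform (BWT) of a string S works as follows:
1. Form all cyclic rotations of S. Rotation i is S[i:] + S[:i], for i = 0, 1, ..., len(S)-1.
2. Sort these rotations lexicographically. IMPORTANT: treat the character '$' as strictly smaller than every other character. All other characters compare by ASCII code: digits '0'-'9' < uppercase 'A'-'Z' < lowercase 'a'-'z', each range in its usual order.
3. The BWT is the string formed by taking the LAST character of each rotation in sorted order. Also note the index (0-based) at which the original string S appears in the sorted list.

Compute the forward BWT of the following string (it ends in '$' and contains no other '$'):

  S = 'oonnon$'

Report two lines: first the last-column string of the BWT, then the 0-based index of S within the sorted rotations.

All 7 rotations (rotation i = S[i:]+S[:i]):
  rot[0] = oonnon$
  rot[1] = onnon$o
  rot[2] = nnon$oo
  rot[3] = non$oon
  rot[4] = on$oonn
  rot[5] = n$oonno
  rot[6] = $oonnon
Sorted (with $ < everything):
  sorted[0] = $oonnon  (last char: 'n')
  sorted[1] = n$oonno  (last char: 'o')
  sorted[2] = nnon$oo  (last char: 'o')
  sorted[3] = non$oon  (last char: 'n')
  sorted[4] = on$oonn  (last char: 'n')
  sorted[5] = onnon$o  (last char: 'o')
  sorted[6] = oonnon$  (last char: '$')
Last column: noonno$
Original string S is at sorted index 6

Answer: noonno$
6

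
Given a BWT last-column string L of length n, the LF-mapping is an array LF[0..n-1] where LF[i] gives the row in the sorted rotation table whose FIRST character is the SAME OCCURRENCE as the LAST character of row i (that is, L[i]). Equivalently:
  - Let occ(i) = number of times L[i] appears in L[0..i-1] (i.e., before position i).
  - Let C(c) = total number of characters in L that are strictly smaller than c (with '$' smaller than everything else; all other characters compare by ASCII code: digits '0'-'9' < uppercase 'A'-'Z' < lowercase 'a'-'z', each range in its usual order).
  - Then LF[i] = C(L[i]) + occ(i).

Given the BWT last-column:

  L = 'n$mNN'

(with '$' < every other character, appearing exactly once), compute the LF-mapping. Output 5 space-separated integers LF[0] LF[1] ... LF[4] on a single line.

Answer: 4 0 3 1 2

Derivation:
Char counts: '$':1, 'N':2, 'm':1, 'n':1
C (first-col start): C('$')=0, C('N')=1, C('m')=3, C('n')=4
L[0]='n': occ=0, LF[0]=C('n')+0=4+0=4
L[1]='$': occ=0, LF[1]=C('$')+0=0+0=0
L[2]='m': occ=0, LF[2]=C('m')+0=3+0=3
L[3]='N': occ=0, LF[3]=C('N')+0=1+0=1
L[4]='N': occ=1, LF[4]=C('N')+1=1+1=2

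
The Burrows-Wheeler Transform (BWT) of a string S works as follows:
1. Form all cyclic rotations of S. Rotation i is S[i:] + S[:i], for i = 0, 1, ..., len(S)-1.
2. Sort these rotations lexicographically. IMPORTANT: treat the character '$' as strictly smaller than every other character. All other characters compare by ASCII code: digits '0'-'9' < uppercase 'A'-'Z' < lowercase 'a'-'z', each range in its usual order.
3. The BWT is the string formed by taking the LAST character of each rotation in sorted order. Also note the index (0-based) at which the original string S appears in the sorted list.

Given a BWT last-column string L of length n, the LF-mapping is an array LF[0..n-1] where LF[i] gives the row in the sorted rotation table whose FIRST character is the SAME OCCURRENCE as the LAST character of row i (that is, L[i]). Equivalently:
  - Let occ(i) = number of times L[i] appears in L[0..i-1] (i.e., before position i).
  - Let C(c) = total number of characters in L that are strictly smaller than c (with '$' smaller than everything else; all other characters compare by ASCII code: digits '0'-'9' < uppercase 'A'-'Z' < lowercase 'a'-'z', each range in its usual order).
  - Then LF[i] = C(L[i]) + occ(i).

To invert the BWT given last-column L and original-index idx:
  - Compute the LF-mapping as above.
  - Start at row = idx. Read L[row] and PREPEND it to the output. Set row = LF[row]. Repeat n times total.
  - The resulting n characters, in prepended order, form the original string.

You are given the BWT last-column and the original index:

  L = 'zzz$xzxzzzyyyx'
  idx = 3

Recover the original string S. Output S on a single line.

Answer: xzzxyzzxyzyzz$

Derivation:
LF mapping: 7 8 9 0 1 10 2 11 12 13 4 5 6 3
Walk LF starting at row 3, prepending L[row]:
  step 1: row=3, L[3]='$', prepend. Next row=LF[3]=0
  step 2: row=0, L[0]='z', prepend. Next row=LF[0]=7
  step 3: row=7, L[7]='z', prepend. Next row=LF[7]=11
  step 4: row=11, L[11]='y', prepend. Next row=LF[11]=5
  step 5: row=5, L[5]='z', prepend. Next row=LF[5]=10
  step 6: row=10, L[10]='y', prepend. Next row=LF[10]=4
  step 7: row=4, L[4]='x', prepend. Next row=LF[4]=1
  step 8: row=1, L[1]='z', prepend. Next row=LF[1]=8
  step 9: row=8, L[8]='z', prepend. Next row=LF[8]=12
  step 10: row=12, L[12]='y', prepend. Next row=LF[12]=6
  step 11: row=6, L[6]='x', prepend. Next row=LF[6]=2
  step 12: row=2, L[2]='z', prepend. Next row=LF[2]=9
  step 13: row=9, L[9]='z', prepend. Next row=LF[9]=13
  step 14: row=13, L[13]='x', prepend. Next row=LF[13]=3
Reversed output: xzzxyzzxyzyzz$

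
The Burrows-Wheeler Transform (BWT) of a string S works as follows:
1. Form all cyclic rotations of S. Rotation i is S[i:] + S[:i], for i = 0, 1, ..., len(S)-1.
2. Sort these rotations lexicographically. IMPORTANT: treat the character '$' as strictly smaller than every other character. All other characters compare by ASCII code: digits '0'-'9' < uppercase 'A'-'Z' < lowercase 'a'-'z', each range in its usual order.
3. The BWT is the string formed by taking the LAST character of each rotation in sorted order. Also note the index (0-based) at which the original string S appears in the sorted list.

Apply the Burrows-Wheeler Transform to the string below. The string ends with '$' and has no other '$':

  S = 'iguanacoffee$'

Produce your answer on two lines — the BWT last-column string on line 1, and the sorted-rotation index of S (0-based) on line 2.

Answer: enuaeffoi$acg
9

Derivation:
All 13 rotations (rotation i = S[i:]+S[:i]):
  rot[0] = iguanacoffee$
  rot[1] = guanacoffee$i
  rot[2] = uanacoffee$ig
  rot[3] = anacoffee$igu
  rot[4] = nacoffee$igua
  rot[5] = acoffee$iguan
  rot[6] = coffee$iguana
  rot[7] = offee$iguanac
  rot[8] = ffee$iguanaco
  rot[9] = fee$iguanacof
  rot[10] = ee$iguanacoff
  rot[11] = e$iguanacoffe
  rot[12] = $iguanacoffee
Sorted (with $ < everything):
  sorted[0] = $iguanacoffee  (last char: 'e')
  sorted[1] = acoffee$iguan  (last char: 'n')
  sorted[2] = anacoffee$igu  (last char: 'u')
  sorted[3] = coffee$iguana  (last char: 'a')
  sorted[4] = e$iguanacoffe  (last char: 'e')
  sorted[5] = ee$iguanacoff  (last char: 'f')
  sorted[6] = fee$iguanacof  (last char: 'f')
  sorted[7] = ffee$iguanaco  (last char: 'o')
  sorted[8] = guanacoffee$i  (last char: 'i')
  sorted[9] = iguanacoffee$  (last char: '$')
  sorted[10] = nacoffee$igua  (last char: 'a')
  sorted[11] = offee$iguanac  (last char: 'c')
  sorted[12] = uanacoffee$ig  (last char: 'g')
Last column: enuaeffoi$acg
Original string S is at sorted index 9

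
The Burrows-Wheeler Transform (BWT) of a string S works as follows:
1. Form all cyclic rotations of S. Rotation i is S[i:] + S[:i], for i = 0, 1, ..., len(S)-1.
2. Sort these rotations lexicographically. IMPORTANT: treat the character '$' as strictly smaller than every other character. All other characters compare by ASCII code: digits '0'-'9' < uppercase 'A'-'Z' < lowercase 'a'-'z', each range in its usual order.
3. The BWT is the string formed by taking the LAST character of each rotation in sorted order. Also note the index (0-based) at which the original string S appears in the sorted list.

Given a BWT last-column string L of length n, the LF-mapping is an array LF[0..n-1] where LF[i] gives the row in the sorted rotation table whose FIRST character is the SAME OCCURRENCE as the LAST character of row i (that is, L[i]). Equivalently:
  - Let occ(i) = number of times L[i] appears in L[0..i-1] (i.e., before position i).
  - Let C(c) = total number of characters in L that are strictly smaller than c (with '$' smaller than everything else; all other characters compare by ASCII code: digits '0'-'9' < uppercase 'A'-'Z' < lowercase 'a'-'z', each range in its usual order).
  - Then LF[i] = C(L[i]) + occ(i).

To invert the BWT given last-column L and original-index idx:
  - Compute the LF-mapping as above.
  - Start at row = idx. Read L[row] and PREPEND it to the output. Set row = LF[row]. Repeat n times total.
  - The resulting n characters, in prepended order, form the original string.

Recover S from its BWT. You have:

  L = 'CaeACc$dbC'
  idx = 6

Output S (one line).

Answer: bdcaACCeC$

Derivation:
LF mapping: 2 5 9 1 3 7 0 8 6 4
Walk LF starting at row 6, prepending L[row]:
  step 1: row=6, L[6]='$', prepend. Next row=LF[6]=0
  step 2: row=0, L[0]='C', prepend. Next row=LF[0]=2
  step 3: row=2, L[2]='e', prepend. Next row=LF[2]=9
  step 4: row=9, L[9]='C', prepend. Next row=LF[9]=4
  step 5: row=4, L[4]='C', prepend. Next row=LF[4]=3
  step 6: row=3, L[3]='A', prepend. Next row=LF[3]=1
  step 7: row=1, L[1]='a', prepend. Next row=LF[1]=5
  step 8: row=5, L[5]='c', prepend. Next row=LF[5]=7
  step 9: row=7, L[7]='d', prepend. Next row=LF[7]=8
  step 10: row=8, L[8]='b', prepend. Next row=LF[8]=6
Reversed output: bdcaACCeC$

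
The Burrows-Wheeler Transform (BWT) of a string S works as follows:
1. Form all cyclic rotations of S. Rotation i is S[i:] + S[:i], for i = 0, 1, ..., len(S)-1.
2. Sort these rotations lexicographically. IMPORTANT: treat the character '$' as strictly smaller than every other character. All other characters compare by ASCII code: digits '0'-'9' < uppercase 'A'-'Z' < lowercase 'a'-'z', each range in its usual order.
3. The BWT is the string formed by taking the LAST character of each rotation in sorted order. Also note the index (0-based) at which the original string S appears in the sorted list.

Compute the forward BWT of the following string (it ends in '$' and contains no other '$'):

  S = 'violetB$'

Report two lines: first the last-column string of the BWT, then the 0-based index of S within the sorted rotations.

Answer: Btlvoie$
7

Derivation:
All 8 rotations (rotation i = S[i:]+S[:i]):
  rot[0] = violetB$
  rot[1] = ioletB$v
  rot[2] = oletB$vi
  rot[3] = letB$vio
  rot[4] = etB$viol
  rot[5] = tB$viole
  rot[6] = B$violet
  rot[7] = $violetB
Sorted (with $ < everything):
  sorted[0] = $violetB  (last char: 'B')
  sorted[1] = B$violet  (last char: 't')
  sorted[2] = etB$viol  (last char: 'l')
  sorted[3] = ioletB$v  (last char: 'v')
  sorted[4] = letB$vio  (last char: 'o')
  sorted[5] = oletB$vi  (last char: 'i')
  sorted[6] = tB$viole  (last char: 'e')
  sorted[7] = violetB$  (last char: '$')
Last column: Btlvoie$
Original string S is at sorted index 7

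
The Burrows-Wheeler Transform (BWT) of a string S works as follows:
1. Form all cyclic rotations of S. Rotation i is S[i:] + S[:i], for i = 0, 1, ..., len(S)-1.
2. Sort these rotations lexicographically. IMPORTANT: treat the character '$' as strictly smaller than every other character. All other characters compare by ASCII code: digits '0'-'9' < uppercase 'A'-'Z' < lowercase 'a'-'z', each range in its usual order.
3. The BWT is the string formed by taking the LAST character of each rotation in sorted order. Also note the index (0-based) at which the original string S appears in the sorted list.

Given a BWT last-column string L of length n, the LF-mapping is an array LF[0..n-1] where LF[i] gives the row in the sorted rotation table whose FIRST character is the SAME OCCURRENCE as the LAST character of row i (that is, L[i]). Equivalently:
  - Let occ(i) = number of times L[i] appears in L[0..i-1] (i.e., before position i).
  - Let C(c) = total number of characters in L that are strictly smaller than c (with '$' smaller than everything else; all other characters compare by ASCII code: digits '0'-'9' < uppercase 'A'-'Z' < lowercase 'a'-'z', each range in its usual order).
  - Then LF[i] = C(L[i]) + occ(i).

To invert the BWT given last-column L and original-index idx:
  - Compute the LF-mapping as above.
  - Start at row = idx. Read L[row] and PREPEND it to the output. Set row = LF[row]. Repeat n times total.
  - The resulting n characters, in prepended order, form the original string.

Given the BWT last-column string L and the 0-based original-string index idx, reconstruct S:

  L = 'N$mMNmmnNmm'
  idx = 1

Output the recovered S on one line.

LF mapping: 2 0 5 1 3 6 7 10 4 8 9
Walk LF starting at row 1, prepending L[row]:
  step 1: row=1, L[1]='$', prepend. Next row=LF[1]=0
  step 2: row=0, L[0]='N', prepend. Next row=LF[0]=2
  step 3: row=2, L[2]='m', prepend. Next row=LF[2]=5
  step 4: row=5, L[5]='m', prepend. Next row=LF[5]=6
  step 5: row=6, L[6]='m', prepend. Next row=LF[6]=7
  step 6: row=7, L[7]='n', prepend. Next row=LF[7]=10
  step 7: row=10, L[10]='m', prepend. Next row=LF[10]=9
  step 8: row=9, L[9]='m', prepend. Next row=LF[9]=8
  step 9: row=8, L[8]='N', prepend. Next row=LF[8]=4
  step 10: row=4, L[4]='N', prepend. Next row=LF[4]=3
  step 11: row=3, L[3]='M', prepend. Next row=LF[3]=1
Reversed output: MNNmmnmmmN$

Answer: MNNmmnmmmN$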